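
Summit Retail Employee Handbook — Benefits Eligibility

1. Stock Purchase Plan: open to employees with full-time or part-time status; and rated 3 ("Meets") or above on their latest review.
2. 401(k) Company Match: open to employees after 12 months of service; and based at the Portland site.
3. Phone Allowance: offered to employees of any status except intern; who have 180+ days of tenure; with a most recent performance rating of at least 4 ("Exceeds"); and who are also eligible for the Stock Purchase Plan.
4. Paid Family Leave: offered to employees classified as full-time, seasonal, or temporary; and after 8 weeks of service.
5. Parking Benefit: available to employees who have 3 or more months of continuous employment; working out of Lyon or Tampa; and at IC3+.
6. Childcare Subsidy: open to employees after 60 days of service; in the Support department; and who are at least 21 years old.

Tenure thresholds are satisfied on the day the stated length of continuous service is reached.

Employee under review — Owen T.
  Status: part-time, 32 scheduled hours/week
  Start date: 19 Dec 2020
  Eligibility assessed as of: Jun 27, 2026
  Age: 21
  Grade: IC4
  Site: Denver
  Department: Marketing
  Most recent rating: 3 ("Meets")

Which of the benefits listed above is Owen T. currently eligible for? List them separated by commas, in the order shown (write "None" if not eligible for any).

Service from 19 Dec 2020 to Jun 27, 2026: 2016 days.
Stock Purchase Plan — status part-time ✓; rating 3 ≥ 3 ✓ → eligible.
401(k) Company Match — service 2016 days ≥ 12 months (≈360 days) ✓; site Denver ✗ (not Portland) → not eligible.
Phone Allowance — status part-time ✓ (not excluded); service 2016 days ≥ 180 days ✓; rating 3 < 4 ✗ → not eligible.
Paid Family Leave — status part-time ✗ (requires full-time, seasonal, or temporary) → not eligible.
Parking Benefit — service 2016 days ≥ 3 months (≈90 days) ✓; site Denver ✗ (not Lyon or Tampa) → not eligible.
Childcare Subsidy — service 2016 days ≥ 60 days ✓; dept Marketing ✗ → not eligible.

Stock Purchase Plan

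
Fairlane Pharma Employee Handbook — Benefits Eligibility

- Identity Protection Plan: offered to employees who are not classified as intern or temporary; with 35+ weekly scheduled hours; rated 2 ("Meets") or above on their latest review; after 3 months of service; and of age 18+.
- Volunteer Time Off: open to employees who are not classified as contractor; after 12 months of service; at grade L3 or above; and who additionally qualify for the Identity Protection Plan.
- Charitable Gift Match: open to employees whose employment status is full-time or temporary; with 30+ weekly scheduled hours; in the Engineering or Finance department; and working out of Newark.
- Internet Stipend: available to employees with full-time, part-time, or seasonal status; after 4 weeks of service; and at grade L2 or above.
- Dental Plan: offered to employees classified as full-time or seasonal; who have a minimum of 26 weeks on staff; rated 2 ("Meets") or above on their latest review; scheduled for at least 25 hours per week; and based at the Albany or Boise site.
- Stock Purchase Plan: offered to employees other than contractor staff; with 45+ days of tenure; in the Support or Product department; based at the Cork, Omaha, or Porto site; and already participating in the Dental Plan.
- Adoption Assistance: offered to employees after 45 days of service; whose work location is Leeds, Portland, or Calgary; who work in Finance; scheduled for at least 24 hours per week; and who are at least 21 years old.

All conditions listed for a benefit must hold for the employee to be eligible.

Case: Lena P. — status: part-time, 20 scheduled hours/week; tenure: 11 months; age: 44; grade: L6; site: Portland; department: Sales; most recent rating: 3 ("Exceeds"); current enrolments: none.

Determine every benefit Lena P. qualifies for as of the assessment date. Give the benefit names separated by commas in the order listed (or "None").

Identity Protection Plan — status part-time ✓ (not excluded); 20 hrs/wk < 35 ✗ → not eligible.
Volunteer Time Off — status part-time ✓ (not excluded); service 11 months < 12 months ✗ → not eligible.
Charitable Gift Match — status part-time ✗ (requires full-time or temporary) → not eligible.
Internet Stipend — status part-time ✓; service 11 months ≥ 4 weeks (≈28 days) ✓; grade L6 ≥ L2 ✓ → eligible.
Dental Plan — status part-time ✗ (requires full-time or seasonal) → not eligible.
Stock Purchase Plan — status part-time ✓ (not excluded); service 11 months ≥ 45 days ✓; dept Sales ✗ → not eligible.
Adoption Assistance — service 11 months ≥ 45 days ✓; site Portland ✓; dept Sales ✗ → not eligible.

Internet Stipend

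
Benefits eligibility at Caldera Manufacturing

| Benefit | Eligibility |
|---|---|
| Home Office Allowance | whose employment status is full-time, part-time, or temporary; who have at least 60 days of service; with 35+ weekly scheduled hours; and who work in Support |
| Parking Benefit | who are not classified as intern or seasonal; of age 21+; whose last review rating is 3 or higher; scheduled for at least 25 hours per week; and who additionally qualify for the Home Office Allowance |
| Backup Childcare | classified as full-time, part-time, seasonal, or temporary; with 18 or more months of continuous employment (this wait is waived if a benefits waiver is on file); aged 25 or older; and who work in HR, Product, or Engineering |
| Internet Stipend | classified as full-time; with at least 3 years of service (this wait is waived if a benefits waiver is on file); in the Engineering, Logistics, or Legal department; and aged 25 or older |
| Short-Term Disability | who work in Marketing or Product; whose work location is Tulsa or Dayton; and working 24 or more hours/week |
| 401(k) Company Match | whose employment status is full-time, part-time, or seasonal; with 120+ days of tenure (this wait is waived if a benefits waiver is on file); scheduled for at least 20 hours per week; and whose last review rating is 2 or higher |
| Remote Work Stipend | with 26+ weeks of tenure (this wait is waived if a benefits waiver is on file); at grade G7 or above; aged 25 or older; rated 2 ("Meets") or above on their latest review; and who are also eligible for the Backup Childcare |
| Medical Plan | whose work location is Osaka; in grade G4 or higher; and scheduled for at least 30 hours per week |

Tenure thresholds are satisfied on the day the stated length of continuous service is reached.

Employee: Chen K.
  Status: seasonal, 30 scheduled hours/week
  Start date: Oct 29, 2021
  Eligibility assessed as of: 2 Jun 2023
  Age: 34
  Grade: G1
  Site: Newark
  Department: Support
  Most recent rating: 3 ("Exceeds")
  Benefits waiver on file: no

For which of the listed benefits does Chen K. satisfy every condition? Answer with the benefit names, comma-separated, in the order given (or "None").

401(k) Company Match

Service from Oct 29, 2021 to 2 Jun 2023: 581 days.
Home Office Allowance — status seasonal ✗ (requires full-time, part-time, or temporary) → not eligible.
Parking Benefit — status seasonal ✗ (excluded) → not eligible.
Backup Childcare — status seasonal ✓; no waiver, service 581 days ≥ 18 months (≈540 days) ✓; age 34 ≥ 25 ✓; dept Support ✗ → not eligible.
Internet Stipend — status seasonal ✗ (requires full-time) → not eligible.
Short-Term Disability — dept Support ✗ → not eligible.
401(k) Company Match — status seasonal ✓; no waiver, service 581 days ≥ 120 days ✓; 30 hrs/wk ≥ 20 ✓; rating 3 ≥ 2 ✓ → eligible.
Remote Work Stipend — no waiver, service 581 days ≥ 26 weeks (≈182 days) ✓; grade G1 < G7 ✗ → not eligible.
Medical Plan — site Newark ✗ (not Osaka) → not eligible.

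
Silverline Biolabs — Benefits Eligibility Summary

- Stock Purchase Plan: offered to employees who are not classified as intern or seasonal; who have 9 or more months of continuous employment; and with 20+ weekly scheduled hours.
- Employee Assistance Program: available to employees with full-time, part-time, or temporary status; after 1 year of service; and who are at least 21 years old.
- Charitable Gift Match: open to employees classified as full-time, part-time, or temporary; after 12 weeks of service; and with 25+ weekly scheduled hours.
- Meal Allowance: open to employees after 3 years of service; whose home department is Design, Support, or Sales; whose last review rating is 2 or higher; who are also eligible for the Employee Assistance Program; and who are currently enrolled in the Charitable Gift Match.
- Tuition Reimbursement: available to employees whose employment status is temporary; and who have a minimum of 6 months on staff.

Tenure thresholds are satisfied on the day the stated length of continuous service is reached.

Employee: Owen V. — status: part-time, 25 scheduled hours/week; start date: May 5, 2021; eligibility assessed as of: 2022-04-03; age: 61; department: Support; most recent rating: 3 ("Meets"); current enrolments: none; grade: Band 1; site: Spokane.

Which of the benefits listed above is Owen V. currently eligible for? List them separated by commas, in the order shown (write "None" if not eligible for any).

Service from May 5, 2021 to 2022-04-03: 333 days.
Stock Purchase Plan — status part-time ✓ (not excluded); service 333 days ≥ 9 months (≈270 days) ✓; 25 hrs/wk ≥ 20 ✓ → eligible.
Employee Assistance Program — status part-time ✓; service 333 days < 1 year (≈365 days) ✗ → not eligible.
Charitable Gift Match — status part-time ✓; service 333 days ≥ 12 weeks (≈84 days) ✓; 25 hrs/wk ≥ 25 ✓ → eligible.
Meal Allowance — service 333 days < 3 years (≈1095 days) ✗ → not eligible.
Tuition Reimbursement — status part-time ✗ (requires temporary) → not eligible.

Stock Purchase Plan, Charitable Gift Match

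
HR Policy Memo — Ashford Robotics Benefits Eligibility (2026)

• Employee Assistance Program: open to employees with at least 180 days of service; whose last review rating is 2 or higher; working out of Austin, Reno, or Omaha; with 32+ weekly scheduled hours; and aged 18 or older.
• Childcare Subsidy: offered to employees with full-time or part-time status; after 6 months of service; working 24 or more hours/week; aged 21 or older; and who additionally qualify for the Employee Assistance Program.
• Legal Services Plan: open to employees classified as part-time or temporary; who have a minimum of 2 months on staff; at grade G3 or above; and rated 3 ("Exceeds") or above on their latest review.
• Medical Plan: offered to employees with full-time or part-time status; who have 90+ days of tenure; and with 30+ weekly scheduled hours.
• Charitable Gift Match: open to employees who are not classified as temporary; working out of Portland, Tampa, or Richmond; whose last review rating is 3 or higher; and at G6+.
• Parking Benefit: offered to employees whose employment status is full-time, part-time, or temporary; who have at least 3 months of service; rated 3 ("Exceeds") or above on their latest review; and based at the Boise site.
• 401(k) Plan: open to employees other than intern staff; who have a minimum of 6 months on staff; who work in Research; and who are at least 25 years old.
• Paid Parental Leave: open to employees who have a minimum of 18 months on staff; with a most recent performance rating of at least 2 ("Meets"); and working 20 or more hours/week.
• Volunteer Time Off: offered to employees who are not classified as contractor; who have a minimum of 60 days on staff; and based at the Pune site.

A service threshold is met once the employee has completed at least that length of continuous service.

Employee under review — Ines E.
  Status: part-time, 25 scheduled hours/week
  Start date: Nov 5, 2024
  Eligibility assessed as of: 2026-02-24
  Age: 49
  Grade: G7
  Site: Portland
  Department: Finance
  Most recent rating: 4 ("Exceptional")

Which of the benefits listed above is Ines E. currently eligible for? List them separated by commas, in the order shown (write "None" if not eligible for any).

Legal Services Plan, Charitable Gift Match

Service from Nov 5, 2024 to 2026-02-24: 476 days.
Employee Assistance Program — service 476 days ≥ 180 days ✓; rating 4 ≥ 2 ✓; site Portland ✗ (not Austin, Reno, or Omaha) → not eligible.
Childcare Subsidy — status part-time ✓; service 476 days ≥ 6 months (≈180 days) ✓; 25 hrs/wk ≥ 24 ✓; age 49 ≥ 21 ✓; not eligible for Employee Assistance Program ✗ → not eligible.
Legal Services Plan — status part-time ✓; service 476 days ≥ 2 months (≈60 days) ✓; grade G7 ≥ G3 ✓; rating 4 ≥ 3 ✓ → eligible.
Medical Plan — status part-time ✓; service 476 days ≥ 90 days ✓; 25 hrs/wk < 30 ✗ → not eligible.
Charitable Gift Match — status part-time ✓ (not excluded); site Portland ✓; rating 4 ≥ 3 ✓; grade G7 ≥ G6 ✓ → eligible.
Parking Benefit — status part-time ✓; service 476 days ≥ 3 months (≈90 days) ✓; rating 4 ≥ 3 ✓; site Portland ✗ (not Boise) → not eligible.
401(k) Plan — status part-time ✓ (not excluded); service 476 days ≥ 6 months (≈180 days) ✓; dept Finance ✗ → not eligible.
Paid Parental Leave — service 476 days < 18 months (≈540 days) ✗ → not eligible.
Volunteer Time Off — status part-time ✓ (not excluded); service 476 days ≥ 60 days ✓; site Portland ✗ (not Pune) → not eligible.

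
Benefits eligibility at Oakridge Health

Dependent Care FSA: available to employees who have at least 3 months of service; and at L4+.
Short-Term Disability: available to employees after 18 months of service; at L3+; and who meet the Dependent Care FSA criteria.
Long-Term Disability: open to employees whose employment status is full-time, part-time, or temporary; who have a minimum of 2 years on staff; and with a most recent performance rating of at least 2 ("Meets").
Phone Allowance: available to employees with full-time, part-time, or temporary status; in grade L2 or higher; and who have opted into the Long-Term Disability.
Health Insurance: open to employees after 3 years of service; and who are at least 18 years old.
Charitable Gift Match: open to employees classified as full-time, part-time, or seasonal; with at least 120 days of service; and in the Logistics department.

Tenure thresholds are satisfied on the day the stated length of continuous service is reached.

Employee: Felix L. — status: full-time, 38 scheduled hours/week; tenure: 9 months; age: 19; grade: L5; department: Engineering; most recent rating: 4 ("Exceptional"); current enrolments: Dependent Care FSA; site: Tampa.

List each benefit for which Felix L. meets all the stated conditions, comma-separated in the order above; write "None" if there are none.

Dependent Care FSA — service 9 months ≥ 3 months ✓; grade L5 ≥ L4 ✓ → eligible.
Short-Term Disability — service 9 months < 18 months ✗ → not eligible.
Long-Term Disability — status full-time ✓; service 9 months < 2 years (≈730 days) ✗ → not eligible.
Phone Allowance — status full-time ✓; grade L5 ≥ L2 ✓; not enrolled in Long-Term Disability ✗ → not eligible.
Health Insurance — service 9 months < 3 years (≈1095 days) ✗ → not eligible.
Charitable Gift Match — status full-time ✓; service 9 months ≥ 120 days ✓; dept Engineering ✗ → not eligible.

Dependent Care FSA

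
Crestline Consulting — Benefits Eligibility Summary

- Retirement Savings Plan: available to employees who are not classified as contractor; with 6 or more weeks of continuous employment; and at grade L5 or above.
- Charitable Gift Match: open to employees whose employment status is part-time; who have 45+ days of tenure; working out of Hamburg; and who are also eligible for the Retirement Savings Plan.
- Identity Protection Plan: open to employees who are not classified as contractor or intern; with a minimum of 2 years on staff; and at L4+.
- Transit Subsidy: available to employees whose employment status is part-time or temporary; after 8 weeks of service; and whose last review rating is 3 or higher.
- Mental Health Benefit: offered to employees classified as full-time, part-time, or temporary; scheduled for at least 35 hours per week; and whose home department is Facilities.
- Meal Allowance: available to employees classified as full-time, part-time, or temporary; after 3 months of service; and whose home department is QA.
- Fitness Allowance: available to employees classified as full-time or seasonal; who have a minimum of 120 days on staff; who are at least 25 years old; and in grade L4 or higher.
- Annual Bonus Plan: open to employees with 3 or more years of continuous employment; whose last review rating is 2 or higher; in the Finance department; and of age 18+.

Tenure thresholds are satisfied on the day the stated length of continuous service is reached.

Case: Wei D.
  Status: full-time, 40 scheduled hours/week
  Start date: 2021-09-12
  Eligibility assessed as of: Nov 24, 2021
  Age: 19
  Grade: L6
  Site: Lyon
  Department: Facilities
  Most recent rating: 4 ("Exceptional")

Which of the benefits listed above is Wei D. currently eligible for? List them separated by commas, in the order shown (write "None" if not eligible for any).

Retirement Savings Plan, Mental Health Benefit

Service from 2021-09-12 to Nov 24, 2021: 73 days.
Retirement Savings Plan — status full-time ✓ (not excluded); service 73 days ≥ 6 weeks (≈42 days) ✓; grade L6 ≥ L5 ✓ → eligible.
Charitable Gift Match — status full-time ✗ (requires part-time) → not eligible.
Identity Protection Plan — status full-time ✓ (not excluded); service 73 days < 2 years (≈730 days) ✗ → not eligible.
Transit Subsidy — status full-time ✗ (requires part-time or temporary) → not eligible.
Mental Health Benefit — status full-time ✓; 40 hrs/wk ≥ 35 ✓; dept Facilities ✓ → eligible.
Meal Allowance — status full-time ✓; service 73 days < 3 months (≈90 days) ✗ → not eligible.
Fitness Allowance — status full-time ✓; service 73 days < 120 days ✗ → not eligible.
Annual Bonus Plan — service 73 days < 3 years (≈1095 days) ✗ → not eligible.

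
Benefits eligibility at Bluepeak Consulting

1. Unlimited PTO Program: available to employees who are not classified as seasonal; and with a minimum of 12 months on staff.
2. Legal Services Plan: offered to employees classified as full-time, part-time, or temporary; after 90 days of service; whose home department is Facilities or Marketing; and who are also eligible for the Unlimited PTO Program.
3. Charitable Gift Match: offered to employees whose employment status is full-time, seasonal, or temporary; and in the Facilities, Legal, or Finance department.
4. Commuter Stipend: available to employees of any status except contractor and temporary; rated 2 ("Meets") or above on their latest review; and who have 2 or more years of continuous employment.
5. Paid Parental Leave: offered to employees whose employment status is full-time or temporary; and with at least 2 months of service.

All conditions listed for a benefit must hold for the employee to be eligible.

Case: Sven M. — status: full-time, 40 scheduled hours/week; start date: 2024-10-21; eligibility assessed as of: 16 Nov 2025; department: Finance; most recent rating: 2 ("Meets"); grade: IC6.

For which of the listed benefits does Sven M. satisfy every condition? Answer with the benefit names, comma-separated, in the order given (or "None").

Service from 2024-10-21 to 16 Nov 2025: 391 days.
Unlimited PTO Program — status full-time ✓ (not excluded); service 391 days ≥ 12 months (≈360 days) ✓ → eligible.
Legal Services Plan — status full-time ✓; service 391 days ≥ 90 days ✓; dept Finance ✗ → not eligible.
Charitable Gift Match — status full-time ✓; dept Finance ✓ → eligible.
Commuter Stipend — status full-time ✓ (not excluded); rating 2 ≥ 2 ✓; service 391 days < 2 years (≈730 days) ✗ → not eligible.
Paid Parental Leave — status full-time ✓; service 391 days ≥ 2 months (≈60 days) ✓ → eligible.

Unlimited PTO Program, Charitable Gift Match, Paid Parental Leave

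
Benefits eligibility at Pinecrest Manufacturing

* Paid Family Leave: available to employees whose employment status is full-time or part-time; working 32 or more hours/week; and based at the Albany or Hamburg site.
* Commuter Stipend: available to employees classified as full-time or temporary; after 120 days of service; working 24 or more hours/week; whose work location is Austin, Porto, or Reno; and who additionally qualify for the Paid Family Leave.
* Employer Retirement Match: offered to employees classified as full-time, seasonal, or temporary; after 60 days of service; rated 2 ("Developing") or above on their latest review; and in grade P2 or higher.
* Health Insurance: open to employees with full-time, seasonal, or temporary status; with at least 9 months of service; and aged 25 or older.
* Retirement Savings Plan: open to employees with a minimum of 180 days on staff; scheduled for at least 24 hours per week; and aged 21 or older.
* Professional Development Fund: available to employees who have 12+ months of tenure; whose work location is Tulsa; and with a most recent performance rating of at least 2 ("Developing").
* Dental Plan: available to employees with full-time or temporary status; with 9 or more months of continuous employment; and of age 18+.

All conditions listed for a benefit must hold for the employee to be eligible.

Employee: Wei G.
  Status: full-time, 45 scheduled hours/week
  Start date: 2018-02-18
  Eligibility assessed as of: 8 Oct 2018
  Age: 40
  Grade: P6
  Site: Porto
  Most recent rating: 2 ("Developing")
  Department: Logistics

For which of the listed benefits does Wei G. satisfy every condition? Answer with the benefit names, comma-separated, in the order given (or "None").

Service from 2018-02-18 to 8 Oct 2018: 232 days.
Paid Family Leave — status full-time ✓; 45 hrs/wk ≥ 32 ✓; site Porto ✗ (not Albany or Hamburg) → not eligible.
Commuter Stipend — status full-time ✓; service 232 days ≥ 120 days ✓; 45 hrs/wk ≥ 24 ✓; site Porto ✓; not eligible for Paid Family Leave ✗ → not eligible.
Employer Retirement Match — status full-time ✓; service 232 days ≥ 60 days ✓; rating 2 ≥ 2 ✓; grade P6 ≥ P2 ✓ → eligible.
Health Insurance — status full-time ✓; service 232 days < 9 months (≈270 days) ✗ → not eligible.
Retirement Savings Plan — service 232 days ≥ 180 days ✓; 45 hrs/wk ≥ 24 ✓; age 40 ≥ 21 ✓ → eligible.
Professional Development Fund — service 232 days < 12 months (≈360 days) ✗ → not eligible.
Dental Plan — status full-time ✓; service 232 days < 9 months (≈270 days) ✗ → not eligible.

Employer Retirement Match, Retirement Savings Plan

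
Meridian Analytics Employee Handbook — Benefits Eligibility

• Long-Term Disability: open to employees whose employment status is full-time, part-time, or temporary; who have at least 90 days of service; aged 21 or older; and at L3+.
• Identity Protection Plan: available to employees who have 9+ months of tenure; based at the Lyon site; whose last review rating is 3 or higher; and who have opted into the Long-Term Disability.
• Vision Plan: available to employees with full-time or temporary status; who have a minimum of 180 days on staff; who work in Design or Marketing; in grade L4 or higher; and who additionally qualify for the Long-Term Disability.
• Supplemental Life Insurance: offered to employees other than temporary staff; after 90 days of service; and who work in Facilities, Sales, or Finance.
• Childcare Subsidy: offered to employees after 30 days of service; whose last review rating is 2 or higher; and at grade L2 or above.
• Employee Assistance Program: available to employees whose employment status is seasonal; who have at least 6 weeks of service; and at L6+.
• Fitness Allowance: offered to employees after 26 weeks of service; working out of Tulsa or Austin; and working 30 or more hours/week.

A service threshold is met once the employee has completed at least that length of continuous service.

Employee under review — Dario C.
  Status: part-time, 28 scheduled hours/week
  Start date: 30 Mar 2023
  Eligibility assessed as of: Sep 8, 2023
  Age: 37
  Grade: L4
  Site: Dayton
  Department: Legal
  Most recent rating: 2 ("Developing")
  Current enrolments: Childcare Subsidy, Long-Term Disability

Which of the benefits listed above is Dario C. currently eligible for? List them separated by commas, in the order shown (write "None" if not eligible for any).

Long-Term Disability, Childcare Subsidy

Service from 30 Mar 2023 to Sep 8, 2023: 162 days.
Long-Term Disability — status part-time ✓; service 162 days ≥ 90 days ✓; age 37 ≥ 21 ✓; grade L4 ≥ L3 ✓ → eligible.
Identity Protection Plan — service 162 days < 9 months (≈270 days) ✗ → not eligible.
Vision Plan — status part-time ✗ (requires full-time or temporary) → not eligible.
Supplemental Life Insurance — status part-time ✓ (not excluded); service 162 days ≥ 90 days ✓; dept Legal ✗ → not eligible.
Childcare Subsidy — service 162 days ≥ 30 days ✓; rating 2 ≥ 2 ✓; grade L4 ≥ L2 ✓ → eligible.
Employee Assistance Program — status part-time ✗ (requires seasonal) → not eligible.
Fitness Allowance — service 162 days < 26 weeks (≈182 days) ✗ → not eligible.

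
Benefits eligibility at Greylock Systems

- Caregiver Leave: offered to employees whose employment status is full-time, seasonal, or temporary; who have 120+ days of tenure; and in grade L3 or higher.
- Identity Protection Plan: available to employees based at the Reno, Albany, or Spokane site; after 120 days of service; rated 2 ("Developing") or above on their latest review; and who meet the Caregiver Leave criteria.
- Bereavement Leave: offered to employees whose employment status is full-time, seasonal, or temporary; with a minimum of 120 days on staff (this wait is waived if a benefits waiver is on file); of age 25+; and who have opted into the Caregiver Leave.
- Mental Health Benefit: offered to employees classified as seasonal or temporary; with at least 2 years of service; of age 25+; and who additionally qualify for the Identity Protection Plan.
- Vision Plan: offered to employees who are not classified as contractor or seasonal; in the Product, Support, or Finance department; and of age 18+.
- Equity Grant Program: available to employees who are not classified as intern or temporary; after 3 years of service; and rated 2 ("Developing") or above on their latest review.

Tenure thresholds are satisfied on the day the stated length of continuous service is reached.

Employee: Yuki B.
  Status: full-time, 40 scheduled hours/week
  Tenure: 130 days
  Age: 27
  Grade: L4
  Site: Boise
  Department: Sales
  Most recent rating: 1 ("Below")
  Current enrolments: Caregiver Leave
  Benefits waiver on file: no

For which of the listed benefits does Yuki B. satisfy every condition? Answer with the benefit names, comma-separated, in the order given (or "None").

Caregiver Leave, Bereavement Leave

Caregiver Leave — status full-time ✓; service 130 days ≥ 120 days ✓; grade L4 ≥ L3 ✓ → eligible.
Identity Protection Plan — site Boise ✗ (not Reno, Albany, or Spokane) → not eligible.
Bereavement Leave — status full-time ✓; no waiver, service 130 days ≥ 120 days ✓; age 27 ≥ 25 ✓; enrolled in Caregiver Leave ✓ → eligible.
Mental Health Benefit — status full-time ✗ (requires seasonal or temporary) → not eligible.
Vision Plan — status full-time ✓ (not excluded); dept Sales ✗ → not eligible.
Equity Grant Program — status full-time ✓ (not excluded); service 130 days < 3 years (≈1095 days) ✗ → not eligible.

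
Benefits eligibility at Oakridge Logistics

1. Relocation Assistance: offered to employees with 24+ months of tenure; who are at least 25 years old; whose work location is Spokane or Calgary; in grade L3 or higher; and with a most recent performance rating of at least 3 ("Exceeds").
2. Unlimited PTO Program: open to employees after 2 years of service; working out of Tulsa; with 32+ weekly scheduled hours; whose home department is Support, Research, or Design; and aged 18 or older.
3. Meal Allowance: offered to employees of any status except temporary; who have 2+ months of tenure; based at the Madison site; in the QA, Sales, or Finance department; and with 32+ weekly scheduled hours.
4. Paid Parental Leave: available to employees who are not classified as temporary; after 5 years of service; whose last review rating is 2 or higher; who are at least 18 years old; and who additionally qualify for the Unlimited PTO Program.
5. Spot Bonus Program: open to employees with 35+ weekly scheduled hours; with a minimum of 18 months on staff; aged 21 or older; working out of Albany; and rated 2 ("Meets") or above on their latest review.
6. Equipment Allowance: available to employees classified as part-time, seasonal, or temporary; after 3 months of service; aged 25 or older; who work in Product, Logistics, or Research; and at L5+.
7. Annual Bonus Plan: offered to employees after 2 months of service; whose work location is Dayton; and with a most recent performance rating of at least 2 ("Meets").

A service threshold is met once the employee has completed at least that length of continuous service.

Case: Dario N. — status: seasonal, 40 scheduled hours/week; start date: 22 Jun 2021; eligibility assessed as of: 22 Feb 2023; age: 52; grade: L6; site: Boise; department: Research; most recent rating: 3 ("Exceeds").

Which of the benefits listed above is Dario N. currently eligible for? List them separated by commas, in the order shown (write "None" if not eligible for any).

Equipment Allowance

Service from 22 Jun 2021 to 22 Feb 2023: 610 days.
Relocation Assistance — service 610 days < 24 months (≈720 days) ✗ → not eligible.
Unlimited PTO Program — service 610 days < 2 years (≈730 days) ✗ → not eligible.
Meal Allowance — status seasonal ✓ (not excluded); service 610 days ≥ 2 months (≈60 days) ✓; site Boise ✗ (not Madison) → not eligible.
Paid Parental Leave — status seasonal ✓ (not excluded); service 610 days < 5 years (≈1825 days) ✗ → not eligible.
Spot Bonus Program — 40 hrs/wk ≥ 35 ✓; service 610 days ≥ 18 months (≈540 days) ✓; age 52 ≥ 21 ✓; site Boise ✗ (not Albany) → not eligible.
Equipment Allowance — status seasonal ✓; service 610 days ≥ 3 months (≈90 days) ✓; age 52 ≥ 25 ✓; dept Research ✓; grade L6 ≥ L5 ✓ → eligible.
Annual Bonus Plan — service 610 days ≥ 2 months (≈60 days) ✓; site Boise ✗ (not Dayton) → not eligible.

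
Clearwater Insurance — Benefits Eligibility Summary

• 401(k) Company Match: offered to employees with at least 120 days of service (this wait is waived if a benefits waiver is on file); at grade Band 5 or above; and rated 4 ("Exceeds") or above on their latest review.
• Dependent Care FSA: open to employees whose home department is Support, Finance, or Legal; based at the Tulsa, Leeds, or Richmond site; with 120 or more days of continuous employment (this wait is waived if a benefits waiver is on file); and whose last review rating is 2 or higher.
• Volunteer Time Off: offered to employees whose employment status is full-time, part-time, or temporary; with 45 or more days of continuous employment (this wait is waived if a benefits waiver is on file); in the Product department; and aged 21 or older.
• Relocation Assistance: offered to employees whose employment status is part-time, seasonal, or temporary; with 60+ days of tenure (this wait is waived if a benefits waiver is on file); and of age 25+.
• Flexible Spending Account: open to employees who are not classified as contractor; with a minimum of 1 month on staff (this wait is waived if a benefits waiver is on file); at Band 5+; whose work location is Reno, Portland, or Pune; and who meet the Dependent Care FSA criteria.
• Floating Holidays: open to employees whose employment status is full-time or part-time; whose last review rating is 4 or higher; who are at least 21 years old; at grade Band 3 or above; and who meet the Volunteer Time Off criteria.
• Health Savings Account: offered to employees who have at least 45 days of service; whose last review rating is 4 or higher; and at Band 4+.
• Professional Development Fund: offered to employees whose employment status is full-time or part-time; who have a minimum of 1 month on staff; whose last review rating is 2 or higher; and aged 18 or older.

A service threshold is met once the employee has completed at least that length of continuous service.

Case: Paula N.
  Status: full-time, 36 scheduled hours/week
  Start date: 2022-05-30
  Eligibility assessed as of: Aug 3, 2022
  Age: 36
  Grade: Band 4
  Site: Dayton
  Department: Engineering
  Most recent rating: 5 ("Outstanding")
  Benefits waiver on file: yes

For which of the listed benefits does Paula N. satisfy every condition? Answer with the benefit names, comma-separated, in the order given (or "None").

Health Savings Account, Professional Development Fund

Service from 2022-05-30 to Aug 3, 2022: 65 days.
401(k) Company Match — benefits waiver on file ✓; grade Band 4 < Band 5 ✗ → not eligible.
Dependent Care FSA — dept Engineering ✗ → not eligible.
Volunteer Time Off — status full-time ✓; benefits waiver on file ✓; dept Engineering ✗ → not eligible.
Relocation Assistance — status full-time ✗ (requires part-time, seasonal, or temporary) → not eligible.
Flexible Spending Account — status full-time ✓ (not excluded); benefits waiver on file ✓; grade Band 4 < Band 5 ✗ → not eligible.
Floating Holidays — status full-time ✓; rating 5 ≥ 4 ✓; age 36 ≥ 21 ✓; grade Band 4 ≥ Band 3 ✓; not eligible for Volunteer Time Off ✗ → not eligible.
Health Savings Account — service 65 days ≥ 45 days ✓; rating 5 ≥ 4 ✓; grade Band 4 ≥ Band 4 ✓ → eligible.
Professional Development Fund — status full-time ✓; service 65 days ≥ 1 month (≈30 days) ✓; rating 5 ≥ 2 ✓; age 36 ≥ 18 ✓ → eligible.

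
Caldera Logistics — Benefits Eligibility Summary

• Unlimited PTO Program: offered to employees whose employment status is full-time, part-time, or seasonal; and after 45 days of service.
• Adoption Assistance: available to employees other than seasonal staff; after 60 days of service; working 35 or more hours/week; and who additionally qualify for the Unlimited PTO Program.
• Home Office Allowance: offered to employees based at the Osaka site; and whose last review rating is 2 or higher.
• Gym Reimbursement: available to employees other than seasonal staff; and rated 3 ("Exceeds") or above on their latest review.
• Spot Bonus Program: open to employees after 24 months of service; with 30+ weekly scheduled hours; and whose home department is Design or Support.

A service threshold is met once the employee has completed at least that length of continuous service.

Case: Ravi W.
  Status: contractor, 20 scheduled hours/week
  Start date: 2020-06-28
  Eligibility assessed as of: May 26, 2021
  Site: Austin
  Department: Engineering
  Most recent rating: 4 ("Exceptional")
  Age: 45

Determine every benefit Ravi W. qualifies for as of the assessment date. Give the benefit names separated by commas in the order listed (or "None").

Gym Reimbursement

Service from 2020-06-28 to May 26, 2021: 332 days.
Unlimited PTO Program — status contractor ✗ (requires full-time, part-time, or seasonal) → not eligible.
Adoption Assistance — status contractor ✓ (not excluded); service 332 days ≥ 60 days ✓; 20 hrs/wk < 35 ✗ → not eligible.
Home Office Allowance — site Austin ✗ (not Osaka) → not eligible.
Gym Reimbursement — status contractor ✓ (not excluded); rating 4 ≥ 3 ✓ → eligible.
Spot Bonus Program — service 332 days < 24 months (≈720 days) ✗ → not eligible.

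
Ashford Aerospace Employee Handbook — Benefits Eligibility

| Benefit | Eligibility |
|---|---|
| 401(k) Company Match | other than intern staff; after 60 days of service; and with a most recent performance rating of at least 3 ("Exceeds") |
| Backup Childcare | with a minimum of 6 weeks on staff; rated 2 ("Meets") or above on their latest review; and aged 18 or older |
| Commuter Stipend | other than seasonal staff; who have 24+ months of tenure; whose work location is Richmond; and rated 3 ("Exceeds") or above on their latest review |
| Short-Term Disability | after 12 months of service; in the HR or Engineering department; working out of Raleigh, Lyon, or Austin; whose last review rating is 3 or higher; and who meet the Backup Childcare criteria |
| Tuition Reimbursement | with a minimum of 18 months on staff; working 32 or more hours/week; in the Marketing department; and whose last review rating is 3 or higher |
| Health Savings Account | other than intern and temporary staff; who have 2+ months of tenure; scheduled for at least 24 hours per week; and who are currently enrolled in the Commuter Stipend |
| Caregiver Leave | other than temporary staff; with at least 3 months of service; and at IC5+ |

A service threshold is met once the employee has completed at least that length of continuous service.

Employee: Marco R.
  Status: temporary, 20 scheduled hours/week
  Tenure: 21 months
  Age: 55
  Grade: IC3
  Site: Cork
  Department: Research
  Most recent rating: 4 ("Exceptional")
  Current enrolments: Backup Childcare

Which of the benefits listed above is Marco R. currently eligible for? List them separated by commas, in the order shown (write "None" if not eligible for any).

401(k) Company Match — status temporary ✓ (not excluded); service 21 months ≥ 60 days ✓; rating 4 ≥ 3 ✓ → eligible.
Backup Childcare — service 21 months ≥ 6 weeks (≈42 days) ✓; rating 4 ≥ 2 ✓; age 55 ≥ 18 ✓ → eligible.
Commuter Stipend — status temporary ✓ (not excluded); service 21 months < 24 months ✗ → not eligible.
Short-Term Disability — service 21 months ≥ 12 months ✓; dept Research ✗ → not eligible.
Tuition Reimbursement — service 21 months ≥ 18 months ✓; 20 hrs/wk < 32 ✗ → not eligible.
Health Savings Account — status temporary ✗ (excluded) → not eligible.
Caregiver Leave — status temporary ✗ (excluded) → not eligible.

401(k) Company Match, Backup Childcare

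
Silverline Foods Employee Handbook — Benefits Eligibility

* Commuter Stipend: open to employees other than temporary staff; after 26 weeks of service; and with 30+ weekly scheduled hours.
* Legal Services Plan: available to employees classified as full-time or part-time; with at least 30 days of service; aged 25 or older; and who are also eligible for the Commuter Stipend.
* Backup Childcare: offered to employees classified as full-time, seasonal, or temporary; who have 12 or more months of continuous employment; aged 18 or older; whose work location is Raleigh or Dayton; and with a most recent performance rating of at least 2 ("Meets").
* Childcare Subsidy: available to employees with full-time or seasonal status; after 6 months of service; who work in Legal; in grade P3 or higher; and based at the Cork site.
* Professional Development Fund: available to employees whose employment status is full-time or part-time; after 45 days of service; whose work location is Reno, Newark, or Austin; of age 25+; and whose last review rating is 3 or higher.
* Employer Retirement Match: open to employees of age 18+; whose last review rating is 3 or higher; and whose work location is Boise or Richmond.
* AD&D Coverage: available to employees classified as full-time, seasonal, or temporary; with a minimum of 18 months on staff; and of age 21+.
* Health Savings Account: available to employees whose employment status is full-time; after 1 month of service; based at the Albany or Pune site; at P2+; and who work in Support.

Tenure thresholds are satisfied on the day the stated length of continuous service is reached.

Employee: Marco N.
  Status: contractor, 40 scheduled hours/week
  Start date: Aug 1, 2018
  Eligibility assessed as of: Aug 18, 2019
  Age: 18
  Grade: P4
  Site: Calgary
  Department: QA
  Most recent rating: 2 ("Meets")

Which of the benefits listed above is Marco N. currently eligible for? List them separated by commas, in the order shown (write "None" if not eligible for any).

Commuter Stipend

Service from Aug 1, 2018 to Aug 18, 2019: 382 days.
Commuter Stipend — status contractor ✓ (not excluded); service 382 days ≥ 26 weeks (≈182 days) ✓; 40 hrs/wk ≥ 30 ✓ → eligible.
Legal Services Plan — status contractor ✗ (requires full-time or part-time) → not eligible.
Backup Childcare — status contractor ✗ (requires full-time, seasonal, or temporary) → not eligible.
Childcare Subsidy — status contractor ✗ (requires full-time or seasonal) → not eligible.
Professional Development Fund — status contractor ✗ (requires full-time or part-time) → not eligible.
Employer Retirement Match — age 18 ≥ 18 ✓; rating 2 < 3 ✗ → not eligible.
AD&D Coverage — status contractor ✗ (requires full-time, seasonal, or temporary) → not eligible.
Health Savings Account — status contractor ✗ (requires full-time) → not eligible.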